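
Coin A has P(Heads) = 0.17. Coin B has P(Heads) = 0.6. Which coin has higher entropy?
B

For binary distributions, entropy is maximized at p=0.5 and decreases as p moves toward 0 or 1.

H(A) = H(0.17) = 0.6577 bits
H(B) = H(0.6) = 0.9710 bits

Distribution B (p=0.6) is closer to uniform (p=0.5), so it has higher entropy.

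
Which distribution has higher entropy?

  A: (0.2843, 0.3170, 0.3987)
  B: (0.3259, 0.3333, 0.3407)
B

Both distributions are close to uniform, making this a harder comparison.

H(A) = 1.5702 bits
H(B) = 1.5847 bits

The distribution closer to uniform has higher entropy.
Answer: B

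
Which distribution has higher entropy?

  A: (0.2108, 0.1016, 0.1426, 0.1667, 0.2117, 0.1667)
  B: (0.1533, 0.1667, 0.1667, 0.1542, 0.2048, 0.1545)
B

Both distributions are close to uniform, making this a harder comparison.

H(A) = 2.5451 bits
H(B) = 2.5770 bits

The distribution closer to uniform has higher entropy.
Answer: B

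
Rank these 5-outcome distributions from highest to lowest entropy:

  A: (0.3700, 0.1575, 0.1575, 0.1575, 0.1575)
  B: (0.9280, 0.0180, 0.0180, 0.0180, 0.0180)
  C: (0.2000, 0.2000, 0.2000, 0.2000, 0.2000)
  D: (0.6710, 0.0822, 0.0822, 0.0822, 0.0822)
C > A > D > B

Key insight: Entropy is maximized by uniform distributions and minimized by concentrated distributions.

Entropies:
  H(A) = 2.2107 bits
  H(B) = 0.5173 bits
  H(C) = 2.3219 bits
  H(D) = 1.5719 bits

Ranking: C > A > D > B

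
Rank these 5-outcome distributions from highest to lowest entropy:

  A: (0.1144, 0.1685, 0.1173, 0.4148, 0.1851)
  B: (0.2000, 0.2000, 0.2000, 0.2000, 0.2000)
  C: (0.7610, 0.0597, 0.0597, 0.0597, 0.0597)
B > A > C

Key insight: Entropy is maximized by uniform distributions and minimized by concentrated distributions.

- Uniform distributions have maximum entropy log₂(5) = 2.3219 bits
- The more "peaked" or concentrated a distribution, the lower its entropy

Entropies:
  H(A) = 2.1303 bits
  H(B) = 2.3219 bits
  H(C) = 1.2714 bits

Ranking: B > A > C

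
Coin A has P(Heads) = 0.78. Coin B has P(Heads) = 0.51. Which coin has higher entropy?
B

For binary distributions, entropy is maximized at p=0.5 and decreases as p moves toward 0 or 1.

H(A) = H(0.78) = 0.7602 bits
H(B) = H(0.51) = 0.9997 bits

Distribution B (p=0.51) is closer to uniform (p=0.5), so it has higher entropy.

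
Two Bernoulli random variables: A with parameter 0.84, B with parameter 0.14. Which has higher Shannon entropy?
A

For binary distributions, entropy is maximized at p=0.5 and decreases as p moves toward 0 or 1.

H(A) = H(0.84) = 0.6343 bits
H(B) = H(0.14) = 0.5842 bits

Distribution A (p=0.84) is closer to uniform (p=0.5), so it has higher entropy.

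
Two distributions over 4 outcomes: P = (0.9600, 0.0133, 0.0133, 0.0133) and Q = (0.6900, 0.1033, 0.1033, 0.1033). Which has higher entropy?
Q

P is highly concentrated on one outcome (96%), making it nearly deterministic. Q spreads its mass more evenly (max 69%). The more spread-out distribution has higher entropy: H(P) ≈ 0.306 bits, H(Q) ≈ 1.385 bits.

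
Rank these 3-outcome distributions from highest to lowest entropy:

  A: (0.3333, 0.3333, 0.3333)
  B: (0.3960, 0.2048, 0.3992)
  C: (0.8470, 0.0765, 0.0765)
A > B > C

Key insight: Entropy is maximized by uniform distributions and minimized by concentrated distributions.

- Uniform distributions have maximum entropy log₂(3) = 1.5850 bits
- The more "peaked" or concentrated a distribution, the lower its entropy

Entropies:
  H(A) = 1.5850 bits
  H(B) = 1.5266 bits
  H(C) = 0.7703 bits

Ranking: A > B > C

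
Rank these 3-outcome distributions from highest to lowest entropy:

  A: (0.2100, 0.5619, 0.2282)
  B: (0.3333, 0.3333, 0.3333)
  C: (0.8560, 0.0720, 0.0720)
B > A > C

Key insight: Entropy is maximized by uniform distributions and minimized by concentrated distributions.

- Uniform distributions have maximum entropy log₂(3) = 1.5850 bits
- The more "peaked" or concentrated a distribution, the lower its entropy

Entropies:
  H(A) = 1.4265 bits
  H(B) = 1.5850 bits
  H(C) = 0.7386 bits

Ranking: B > A > C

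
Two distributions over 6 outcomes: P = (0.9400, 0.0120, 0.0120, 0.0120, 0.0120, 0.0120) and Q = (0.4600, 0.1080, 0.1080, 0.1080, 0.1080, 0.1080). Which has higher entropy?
Q

P is highly concentrated on one outcome (94%), making it nearly deterministic. Q spreads its mass more evenly (max 46%). The more spread-out distribution has higher entropy: H(P) ≈ 0.467 bits, H(Q) ≈ 2.249 bits.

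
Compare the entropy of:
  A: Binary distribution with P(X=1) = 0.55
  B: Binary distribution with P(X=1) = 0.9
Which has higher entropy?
A

For binary distributions, entropy is maximized at p=0.5 and decreases as p moves toward 0 or 1.

H(A) = H(0.55) = 0.9928 bits
H(B) = H(0.9) = 0.4690 bits

Distribution A (p=0.55) is closer to uniform (p=0.5), so it has higher entropy.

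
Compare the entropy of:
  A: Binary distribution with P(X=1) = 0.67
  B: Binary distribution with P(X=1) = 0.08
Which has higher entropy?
A

For binary distributions, entropy is maximized at p=0.5 and decreases as p moves toward 0 or 1.

H(A) = H(0.67) = 0.9149 bits
H(B) = H(0.08) = 0.4022 bits

Distribution A (p=0.67) is closer to uniform (p=0.5), so it has higher entropy.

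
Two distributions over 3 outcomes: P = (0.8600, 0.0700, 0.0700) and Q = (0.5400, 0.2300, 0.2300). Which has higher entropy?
Q

P is highly concentrated on one outcome (86%), making it nearly deterministic. Q spreads its mass more evenly (max 54%). The more spread-out distribution has higher entropy: H(P) ≈ 0.724 bits, H(Q) ≈ 1.455 bits.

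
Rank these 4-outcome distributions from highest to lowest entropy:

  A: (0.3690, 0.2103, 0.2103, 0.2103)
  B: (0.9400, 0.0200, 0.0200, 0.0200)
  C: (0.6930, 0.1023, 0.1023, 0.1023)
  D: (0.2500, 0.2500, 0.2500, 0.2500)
D > A > C > B

Key insight: Entropy is maximized by uniform distributions and minimized by concentrated distributions.

Entropies:
  H(A) = 1.9500 bits
  H(B) = 0.4225 bits
  H(C) = 1.3763 bits
  H(D) = 2.0000 bits

Ranking: D > A > C > B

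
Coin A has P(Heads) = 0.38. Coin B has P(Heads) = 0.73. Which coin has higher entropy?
A

For binary distributions, entropy is maximized at p=0.5 and decreases as p moves toward 0 or 1.

H(A) = H(0.38) = 0.9580 bits
H(B) = H(0.73) = 0.8415 bits

Distribution A (p=0.38) is closer to uniform (p=0.5), so it has higher entropy.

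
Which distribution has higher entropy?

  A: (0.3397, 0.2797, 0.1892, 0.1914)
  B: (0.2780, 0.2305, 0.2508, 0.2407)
B

Both distributions are close to uniform, making this a harder comparison.

H(A) = 1.9543 bits
H(B) = 1.9964 bits

The distribution closer to uniform has higher entropy.
Answer: B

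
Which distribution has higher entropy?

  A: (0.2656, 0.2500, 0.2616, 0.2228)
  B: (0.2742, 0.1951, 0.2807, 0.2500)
A

Both distributions are close to uniform, making this a harder comparison.

H(A) = 1.9967 bits
H(B) = 1.9863 bits

The distribution closer to uniform has higher entropy.
Answer: A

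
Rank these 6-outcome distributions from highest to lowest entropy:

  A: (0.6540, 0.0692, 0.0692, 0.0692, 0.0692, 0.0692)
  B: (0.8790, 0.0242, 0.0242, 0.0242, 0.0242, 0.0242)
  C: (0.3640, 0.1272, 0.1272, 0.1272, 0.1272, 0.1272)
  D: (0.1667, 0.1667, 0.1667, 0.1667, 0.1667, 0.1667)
D > C > A > B

Key insight: Entropy is maximized by uniform distributions and minimized by concentrated distributions.

Entropies:
  H(A) = 1.7338 bits
  H(B) = 0.8132 bits
  H(C) = 2.4227 bits
  H(D) = 2.5850 bits

Ranking: D > C > A > B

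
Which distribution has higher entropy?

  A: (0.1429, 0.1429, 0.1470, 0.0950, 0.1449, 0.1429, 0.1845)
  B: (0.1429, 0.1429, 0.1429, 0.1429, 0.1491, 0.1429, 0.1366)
B

Both distributions are close to uniform, making this a harder comparison.

H(A) = 2.7861 bits
H(B) = 2.8070 bits

The distribution closer to uniform has higher entropy.
Answer: B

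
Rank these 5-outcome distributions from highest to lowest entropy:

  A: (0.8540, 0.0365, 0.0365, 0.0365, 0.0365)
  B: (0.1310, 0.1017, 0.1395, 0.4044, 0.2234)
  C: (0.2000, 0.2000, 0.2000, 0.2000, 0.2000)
C > B > A

Key insight: Entropy is maximized by uniform distributions and minimized by concentrated distributions.

- Uniform distributions have maximum entropy log₂(5) = 2.3219 bits
- The more "peaked" or concentrated a distribution, the lower its entropy

Entropies:
  H(A) = 0.8917 bits
  H(B) = 2.1272 bits
  H(C) = 2.3219 bits

Ranking: C > B > A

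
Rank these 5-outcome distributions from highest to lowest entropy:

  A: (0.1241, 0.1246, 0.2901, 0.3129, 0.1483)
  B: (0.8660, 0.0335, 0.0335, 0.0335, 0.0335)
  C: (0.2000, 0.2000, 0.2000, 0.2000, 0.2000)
C > A > B

Key insight: Entropy is maximized by uniform distributions and minimized by concentrated distributions.

- Uniform distributions have maximum entropy log₂(5) = 2.3219 bits
- The more "peaked" or concentrated a distribution, the lower its entropy

Entropies:
  H(A) = 2.1987 bits
  H(B) = 0.8363 bits
  H(C) = 2.3219 bits

Ranking: C > A > B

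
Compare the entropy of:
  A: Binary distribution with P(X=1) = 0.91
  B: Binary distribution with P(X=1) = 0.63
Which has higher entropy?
B

For binary distributions, entropy is maximized at p=0.5 and decreases as p moves toward 0 or 1.

H(A) = H(0.91) = 0.4365 bits
H(B) = H(0.63) = 0.9507 bits

Distribution B (p=0.63) is closer to uniform (p=0.5), so it has higher entropy.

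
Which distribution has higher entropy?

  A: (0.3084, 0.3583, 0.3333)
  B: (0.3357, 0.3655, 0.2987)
A

Both distributions are close to uniform, making this a harder comparison.

H(A) = 1.5823 bits
H(B) = 1.5801 bits

The distribution closer to uniform has higher entropy.
Answer: A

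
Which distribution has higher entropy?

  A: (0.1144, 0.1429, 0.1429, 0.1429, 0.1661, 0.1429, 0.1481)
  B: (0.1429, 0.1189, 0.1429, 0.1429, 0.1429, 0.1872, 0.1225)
A

Both distributions are close to uniform, making this a harder comparison.

H(A) = 2.8002 bits
H(B) = 2.7930 bits

The distribution closer to uniform has higher entropy.
Answer: A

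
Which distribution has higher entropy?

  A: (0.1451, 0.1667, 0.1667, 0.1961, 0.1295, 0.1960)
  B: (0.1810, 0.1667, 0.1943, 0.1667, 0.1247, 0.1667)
B

Both distributions are close to uniform, making this a harder comparison.

H(A) = 2.5693 bits
H(B) = 2.5726 bits

The distribution closer to uniform has higher entropy.
Answer: B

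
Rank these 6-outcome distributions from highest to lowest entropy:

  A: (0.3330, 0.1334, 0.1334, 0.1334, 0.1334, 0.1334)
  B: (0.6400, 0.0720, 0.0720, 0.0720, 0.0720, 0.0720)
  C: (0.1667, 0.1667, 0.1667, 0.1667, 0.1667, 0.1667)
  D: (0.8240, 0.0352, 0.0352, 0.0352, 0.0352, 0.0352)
C > A > B > D

Key insight: Entropy is maximized by uniform distributions and minimized by concentrated distributions.

Entropies:
  H(A) = 2.4667 bits
  H(B) = 1.7786 bits
  H(C) = 2.5850 bits
  H(D) = 1.0799 bits

Ranking: C > A > B > D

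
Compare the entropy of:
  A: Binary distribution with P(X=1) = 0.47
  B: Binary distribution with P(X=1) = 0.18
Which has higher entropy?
A

For binary distributions, entropy is maximized at p=0.5 and decreases as p moves toward 0 or 1.

H(A) = H(0.47) = 0.9974 bits
H(B) = H(0.18) = 0.6801 bits

Distribution A (p=0.47) is closer to uniform (p=0.5), so it has higher entropy.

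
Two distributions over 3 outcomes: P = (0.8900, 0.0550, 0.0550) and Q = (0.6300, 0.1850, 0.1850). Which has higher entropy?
Q

P is highly concentrated on one outcome (89%), making it nearly deterministic. Q spreads its mass more evenly (max 63%). The more spread-out distribution has higher entropy: H(P) ≈ 0.610 bits, H(Q) ≈ 1.321 bits.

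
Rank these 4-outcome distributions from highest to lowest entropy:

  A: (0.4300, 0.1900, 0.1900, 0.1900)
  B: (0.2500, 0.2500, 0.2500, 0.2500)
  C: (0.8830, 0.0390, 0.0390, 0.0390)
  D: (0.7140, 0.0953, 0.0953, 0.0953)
B > A > D > C

Key insight: Entropy is maximized by uniform distributions and minimized by concentrated distributions.

Entropies:
  H(A) = 1.8892 bits
  H(B) = 2.0000 bits
  H(C) = 0.7061 bits
  H(D) = 1.3168 bits

Ranking: B > A > D > C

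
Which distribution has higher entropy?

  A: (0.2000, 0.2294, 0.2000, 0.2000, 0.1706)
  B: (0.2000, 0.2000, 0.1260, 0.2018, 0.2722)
A

Both distributions are close to uniform, making this a harder comparison.

H(A) = 2.3157 bits
H(B) = 2.2823 bits

The distribution closer to uniform has higher entropy.
Answer: A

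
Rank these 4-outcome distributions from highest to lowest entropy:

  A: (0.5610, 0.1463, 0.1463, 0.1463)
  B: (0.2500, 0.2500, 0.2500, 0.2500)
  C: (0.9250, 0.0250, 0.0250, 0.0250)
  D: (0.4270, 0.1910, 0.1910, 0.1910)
B > D > A > C

Key insight: Entropy is maximized by uniform distributions and minimized by concentrated distributions.

Entropies:
  H(A) = 1.6850 bits
  H(B) = 2.0000 bits
  H(C) = 0.5032 bits
  H(D) = 1.8928 bits

Ranking: B > D > A > C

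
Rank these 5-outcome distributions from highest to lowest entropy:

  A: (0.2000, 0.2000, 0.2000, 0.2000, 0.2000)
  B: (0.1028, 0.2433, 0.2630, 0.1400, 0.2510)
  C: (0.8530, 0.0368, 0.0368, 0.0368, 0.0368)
A > B > C

Key insight: Entropy is maximized by uniform distributions and minimized by concentrated distributions.

- Uniform distributions have maximum entropy log₂(5) = 2.3219 bits
- The more "peaked" or concentrated a distribution, the lower its entropy

Entropies:
  H(A) = 2.3219 bits
  H(B) = 2.2379 bits
  H(C) = 0.8963 bits

Ranking: A > B > C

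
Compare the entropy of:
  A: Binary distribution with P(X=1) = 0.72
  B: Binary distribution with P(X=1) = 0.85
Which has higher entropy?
A

For binary distributions, entropy is maximized at p=0.5 and decreases as p moves toward 0 or 1.

H(A) = H(0.72) = 0.8555 bits
H(B) = H(0.85) = 0.6098 bits

Distribution A (p=0.72) is closer to uniform (p=0.5), so it has higher entropy.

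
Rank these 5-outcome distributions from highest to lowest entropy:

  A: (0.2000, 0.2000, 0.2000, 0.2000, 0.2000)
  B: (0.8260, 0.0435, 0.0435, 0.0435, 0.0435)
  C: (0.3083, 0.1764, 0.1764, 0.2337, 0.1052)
A > C > B

Key insight: Entropy is maximized by uniform distributions and minimized by concentrated distributions.

- Uniform distributions have maximum entropy log₂(5) = 2.3219 bits
- The more "peaked" or concentrated a distribution, the lower its entropy

Entropies:
  H(A) = 2.3219 bits
  H(B) = 1.0148 bits
  H(C) = 2.2384 bits

Ranking: A > C > B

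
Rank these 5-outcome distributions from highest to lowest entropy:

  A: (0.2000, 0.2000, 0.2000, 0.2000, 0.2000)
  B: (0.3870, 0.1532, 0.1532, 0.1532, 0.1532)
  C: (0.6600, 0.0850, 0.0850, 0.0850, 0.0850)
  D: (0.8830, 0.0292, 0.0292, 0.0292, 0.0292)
A > B > C > D

Key insight: Entropy is maximized by uniform distributions and minimized by concentrated distributions.

Entropies:
  H(A) = 2.3219 bits
  H(B) = 2.1888 bits
  H(C) = 1.6048 bits
  H(D) = 0.7547 bits

Ranking: A > B > C > D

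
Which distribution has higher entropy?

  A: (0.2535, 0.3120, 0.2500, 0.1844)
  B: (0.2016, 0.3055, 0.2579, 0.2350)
B

Both distributions are close to uniform, making this a harder comparison.

H(A) = 1.9760 bits
H(B) = 1.9836 bits

The distribution closer to uniform has higher entropy.
Answer: B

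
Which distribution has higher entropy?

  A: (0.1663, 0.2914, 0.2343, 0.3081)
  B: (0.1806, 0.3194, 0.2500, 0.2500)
B

Both distributions are close to uniform, making this a harder comparison.

H(A) = 1.9626 bits
H(B) = 1.9718 bits

The distribution closer to uniform has higher entropy.
Answer: B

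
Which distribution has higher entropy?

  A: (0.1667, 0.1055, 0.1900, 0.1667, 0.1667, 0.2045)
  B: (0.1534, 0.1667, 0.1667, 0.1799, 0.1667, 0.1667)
B

Both distributions are close to uniform, making this a harder comparison.

H(A) = 2.5583 bits
H(B) = 2.5834 bits

The distribution closer to uniform has higher entropy.
Answer: B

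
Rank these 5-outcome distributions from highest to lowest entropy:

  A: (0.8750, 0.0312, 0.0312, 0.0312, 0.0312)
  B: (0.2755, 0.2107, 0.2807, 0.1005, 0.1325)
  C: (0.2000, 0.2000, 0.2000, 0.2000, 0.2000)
C > B > A

Key insight: Entropy is maximized by uniform distributions and minimized by concentrated distributions.

- Uniform distributions have maximum entropy log₂(5) = 2.3219 bits
- The more "peaked" or concentrated a distribution, the lower its entropy

Entropies:
  H(A) = 0.7936 bits
  H(B) = 2.2198 bits
  H(C) = 2.3219 bits

Ranking: C > B > A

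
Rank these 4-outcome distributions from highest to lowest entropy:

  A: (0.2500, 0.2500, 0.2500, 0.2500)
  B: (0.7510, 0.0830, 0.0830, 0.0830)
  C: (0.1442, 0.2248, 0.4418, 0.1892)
A > C > B

Key insight: Entropy is maximized by uniform distributions and minimized by concentrated distributions.

- Uniform distributions have maximum entropy log₂(4) = 2.0000 bits
- The more "peaked" or concentrated a distribution, the lower its entropy

Entropies:
  H(A) = 2.0000 bits
  H(B) = 1.2043 bits
  H(C) = 1.8620 bits

Ranking: A > C > B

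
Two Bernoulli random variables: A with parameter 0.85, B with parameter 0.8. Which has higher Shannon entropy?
B

For binary distributions, entropy is maximized at p=0.5 and decreases as p moves toward 0 or 1.

H(A) = H(0.85) = 0.6098 bits
H(B) = H(0.8) = 0.7219 bits

Distribution B (p=0.8) is closer to uniform (p=0.5), so it has higher entropy.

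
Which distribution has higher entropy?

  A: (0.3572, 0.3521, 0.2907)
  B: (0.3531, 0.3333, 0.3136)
B

Both distributions are close to uniform, making this a harder comparison.

H(A) = 1.5789 bits
H(B) = 1.5833 bits

The distribution closer to uniform has higher entropy.
Answer: B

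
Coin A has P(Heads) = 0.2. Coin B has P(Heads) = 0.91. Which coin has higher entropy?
A

For binary distributions, entropy is maximized at p=0.5 and decreases as p moves toward 0 or 1.

H(A) = H(0.2) = 0.7219 bits
H(B) = H(0.91) = 0.4365 bits

Distribution A (p=0.2) is closer to uniform (p=0.5), so it has higher entropy.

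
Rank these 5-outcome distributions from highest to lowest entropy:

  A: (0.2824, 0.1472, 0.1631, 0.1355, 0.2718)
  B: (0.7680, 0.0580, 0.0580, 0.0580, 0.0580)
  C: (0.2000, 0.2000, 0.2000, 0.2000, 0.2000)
C > A > B

Key insight: Entropy is maximized by uniform distributions and minimized by concentrated distributions.

- Uniform distributions have maximum entropy log₂(5) = 2.3219 bits
- The more "peaked" or concentrated a distribution, the lower its entropy

Entropies:
  H(A) = 2.2503 bits
  H(B) = 1.2455 bits
  H(C) = 2.3219 bits

Ranking: C > A > B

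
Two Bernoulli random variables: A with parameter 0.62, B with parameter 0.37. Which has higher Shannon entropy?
A

For binary distributions, entropy is maximized at p=0.5 and decreases as p moves toward 0 or 1.

H(A) = H(0.62) = 0.9580 bits
H(B) = H(0.37) = 0.9507 bits

Distribution A (p=0.62) is closer to uniform (p=0.5), so it has higher entropy.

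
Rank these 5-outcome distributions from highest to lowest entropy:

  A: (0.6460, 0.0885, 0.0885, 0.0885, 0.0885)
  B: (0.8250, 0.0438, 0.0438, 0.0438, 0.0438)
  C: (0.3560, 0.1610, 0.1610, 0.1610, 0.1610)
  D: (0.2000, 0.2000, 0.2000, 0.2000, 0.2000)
D > C > A > B

Key insight: Entropy is maximized by uniform distributions and minimized by concentrated distributions.

Entropies:
  H(A) = 1.6456 bits
  H(B) = 1.0190 bits
  H(C) = 2.2273 bits
  H(D) = 2.3219 bits

Ranking: D > C > A > B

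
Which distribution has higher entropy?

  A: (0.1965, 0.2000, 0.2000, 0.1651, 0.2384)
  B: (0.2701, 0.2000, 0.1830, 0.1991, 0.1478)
A

Both distributions are close to uniform, making this a harder comparison.

H(A) = 2.3122 bits
H(B) = 2.2941 bits

The distribution closer to uniform has higher entropy.
Answer: A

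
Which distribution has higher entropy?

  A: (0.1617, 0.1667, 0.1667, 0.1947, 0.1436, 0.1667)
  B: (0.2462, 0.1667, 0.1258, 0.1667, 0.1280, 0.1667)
A

Both distributions are close to uniform, making this a harder comparison.

H(A) = 2.5792 bits
H(B) = 2.5462 bits

The distribution closer to uniform has higher entropy.
Answer: A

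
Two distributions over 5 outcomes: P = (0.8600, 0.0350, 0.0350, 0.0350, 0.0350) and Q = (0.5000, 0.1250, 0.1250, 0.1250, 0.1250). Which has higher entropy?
Q

P is highly concentrated on one outcome (86%), making it nearly deterministic. Q spreads its mass more evenly (max 50%). The more spread-out distribution has higher entropy: H(P) ≈ 0.864 bits, H(Q) ≈ 2.000 bits.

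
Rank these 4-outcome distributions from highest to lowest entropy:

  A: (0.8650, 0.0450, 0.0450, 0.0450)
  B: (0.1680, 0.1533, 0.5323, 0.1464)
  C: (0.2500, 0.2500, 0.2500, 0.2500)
C > B > A

Key insight: Entropy is maximized by uniform distributions and minimized by concentrated distributions.

- Uniform distributions have maximum entropy log₂(4) = 2.0000 bits
- The more "peaked" or concentrated a distribution, the lower its entropy

Entropies:
  H(A) = 0.7850 bits
  H(B) = 1.7371 bits
  H(C) = 2.0000 bits

Ranking: C > B > A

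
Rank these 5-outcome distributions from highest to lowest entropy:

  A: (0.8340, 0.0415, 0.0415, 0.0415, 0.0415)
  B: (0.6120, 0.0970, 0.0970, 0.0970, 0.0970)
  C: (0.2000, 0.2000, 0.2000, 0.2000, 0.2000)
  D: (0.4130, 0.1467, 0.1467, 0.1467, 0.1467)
C > D > B > A

Key insight: Entropy is maximized by uniform distributions and minimized by concentrated distributions.

Entropies:
  H(A) = 0.9805 bits
  H(B) = 1.7395 bits
  H(C) = 2.3219 bits
  H(D) = 2.1520 bits

Ranking: C > D > B > A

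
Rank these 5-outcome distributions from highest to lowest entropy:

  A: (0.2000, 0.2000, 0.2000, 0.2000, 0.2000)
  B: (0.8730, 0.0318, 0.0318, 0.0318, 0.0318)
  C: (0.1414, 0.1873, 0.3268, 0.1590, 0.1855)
A > C > B

Key insight: Entropy is maximized by uniform distributions and minimized by concentrated distributions.

- Uniform distributions have maximum entropy log₂(5) = 2.3219 bits
- The more "peaked" or concentrated a distribution, the lower its entropy

Entropies:
  H(A) = 2.3219 bits
  H(B) = 0.8032 bits
  H(C) = 2.2516 bits

Ranking: A > C > B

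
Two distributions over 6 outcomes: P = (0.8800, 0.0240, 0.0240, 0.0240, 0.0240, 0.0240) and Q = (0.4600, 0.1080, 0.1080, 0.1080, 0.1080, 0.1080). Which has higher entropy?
Q

P is highly concentrated on one outcome (88%), making it nearly deterministic. Q spreads its mass more evenly (max 46%). The more spread-out distribution has higher entropy: H(P) ≈ 0.808 bits, H(Q) ≈ 2.249 bits.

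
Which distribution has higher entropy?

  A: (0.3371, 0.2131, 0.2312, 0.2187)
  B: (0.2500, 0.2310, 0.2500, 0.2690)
B

Both distributions are close to uniform, making this a harder comparison.

H(A) = 1.9721 bits
H(B) = 1.9979 bits

The distribution closer to uniform has higher entropy.
Answer: B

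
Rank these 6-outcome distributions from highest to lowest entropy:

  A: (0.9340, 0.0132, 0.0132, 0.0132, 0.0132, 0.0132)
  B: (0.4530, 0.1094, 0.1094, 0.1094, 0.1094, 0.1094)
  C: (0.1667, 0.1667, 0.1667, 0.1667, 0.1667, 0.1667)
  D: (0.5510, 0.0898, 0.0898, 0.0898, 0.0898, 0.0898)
C > B > D > A

Key insight: Entropy is maximized by uniform distributions and minimized by concentrated distributions.

Entropies:
  H(A) = 0.5041 bits
  H(B) = 2.2637 bits
  H(C) = 2.5850 bits
  H(D) = 2.0350 bits

Ranking: C > B > D > A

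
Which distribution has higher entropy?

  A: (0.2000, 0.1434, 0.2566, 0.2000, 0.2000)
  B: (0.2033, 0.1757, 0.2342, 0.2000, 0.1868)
B

Both distributions are close to uniform, making this a harder comparison.

H(A) = 2.2985 bits
H(B) = 2.3150 bits

The distribution closer to uniform has higher entropy.
Answer: B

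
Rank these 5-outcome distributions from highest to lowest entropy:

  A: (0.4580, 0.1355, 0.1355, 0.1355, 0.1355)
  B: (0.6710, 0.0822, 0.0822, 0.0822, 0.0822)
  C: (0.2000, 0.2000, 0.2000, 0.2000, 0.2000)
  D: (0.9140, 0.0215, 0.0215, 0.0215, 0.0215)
C > A > B > D

Key insight: Entropy is maximized by uniform distributions and minimized by concentrated distributions.

Entropies:
  H(A) = 2.0789 bits
  H(B) = 1.5719 bits
  H(C) = 2.3219 bits
  H(D) = 0.5950 bits

Ranking: C > A > B > D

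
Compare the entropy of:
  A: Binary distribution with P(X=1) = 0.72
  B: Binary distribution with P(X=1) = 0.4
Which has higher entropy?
B

For binary distributions, entropy is maximized at p=0.5 and decreases as p moves toward 0 or 1.

H(A) = H(0.72) = 0.8555 bits
H(B) = H(0.4) = 0.9710 bits

Distribution B (p=0.4) is closer to uniform (p=0.5), so it has higher entropy.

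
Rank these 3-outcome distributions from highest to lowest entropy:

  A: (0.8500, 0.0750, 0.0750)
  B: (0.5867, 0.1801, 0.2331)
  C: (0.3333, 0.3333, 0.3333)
C > B > A

Key insight: Entropy is maximized by uniform distributions and minimized by concentrated distributions.

- Uniform distributions have maximum entropy log₂(3) = 1.5850 bits
- The more "peaked" or concentrated a distribution, the lower its entropy

Entropies:
  H(A) = 0.7598 bits
  H(B) = 1.3865 bits
  H(C) = 1.5850 bits

Ranking: C > B > A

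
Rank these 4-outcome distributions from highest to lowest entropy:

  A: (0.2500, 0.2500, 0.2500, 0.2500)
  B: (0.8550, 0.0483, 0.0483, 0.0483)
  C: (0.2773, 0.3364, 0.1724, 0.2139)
A > C > B

Key insight: Entropy is maximized by uniform distributions and minimized by concentrated distributions.

- Uniform distributions have maximum entropy log₂(4) = 2.0000 bits
- The more "peaked" or concentrated a distribution, the lower its entropy

Entropies:
  H(A) = 2.0000 bits
  H(B) = 0.8270 bits
  H(C) = 1.9551 bits

Ranking: A > C > B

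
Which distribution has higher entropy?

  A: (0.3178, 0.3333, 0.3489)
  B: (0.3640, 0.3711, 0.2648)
A

Both distributions are close to uniform, making this a harder comparison.

H(A) = 1.5839 bits
H(B) = 1.5691 bits

The distribution closer to uniform has higher entropy.
Answer: A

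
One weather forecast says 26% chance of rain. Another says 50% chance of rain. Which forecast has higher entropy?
50% forecast

Treat each forecast as a Bernoulli distribution. Binary entropy is maximized at p=0.5 and falls off symmetrically toward 0 or 1. The 50% forecast is closer to 50%, so it is more uncertain. H(26%) ≈ 0.827 bits, H(50%) ≈ 1.000 bits.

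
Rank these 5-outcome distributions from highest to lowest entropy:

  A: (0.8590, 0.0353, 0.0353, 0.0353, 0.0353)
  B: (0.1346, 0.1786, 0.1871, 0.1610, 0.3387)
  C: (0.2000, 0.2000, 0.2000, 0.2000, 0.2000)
C > B > A

Key insight: Entropy is maximized by uniform distributions and minimized by concentrated distributions.

- Uniform distributions have maximum entropy log₂(5) = 2.3219 bits
- The more "peaked" or concentrated a distribution, the lower its entropy

Entropies:
  H(A) = 0.8689 bits
  H(B) = 2.2390 bits
  H(C) = 2.3219 bits

Ranking: C > B > A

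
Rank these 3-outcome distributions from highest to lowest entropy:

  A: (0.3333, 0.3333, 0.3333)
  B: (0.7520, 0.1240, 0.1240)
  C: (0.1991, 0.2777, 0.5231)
A > C > B

Key insight: Entropy is maximized by uniform distributions and minimized by concentrated distributions.

- Uniform distributions have maximum entropy log₂(3) = 1.5850 bits
- The more "peaked" or concentrated a distribution, the lower its entropy

Entropies:
  H(A) = 1.5850 bits
  H(B) = 1.0561 bits
  H(C) = 1.4659 bits

Ranking: A > C > B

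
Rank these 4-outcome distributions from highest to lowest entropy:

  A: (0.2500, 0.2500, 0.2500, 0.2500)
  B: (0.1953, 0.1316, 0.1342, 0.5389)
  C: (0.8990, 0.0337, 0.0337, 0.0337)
A > B > C

Key insight: Entropy is maximized by uniform distributions and minimized by concentrated distributions.

- Uniform distributions have maximum entropy log₂(4) = 2.0000 bits
- The more "peaked" or concentrated a distribution, the lower its entropy

Entropies:
  H(A) = 2.0000 bits
  H(B) = 1.7147 bits
  H(C) = 0.6322 bits

Ranking: A > B > C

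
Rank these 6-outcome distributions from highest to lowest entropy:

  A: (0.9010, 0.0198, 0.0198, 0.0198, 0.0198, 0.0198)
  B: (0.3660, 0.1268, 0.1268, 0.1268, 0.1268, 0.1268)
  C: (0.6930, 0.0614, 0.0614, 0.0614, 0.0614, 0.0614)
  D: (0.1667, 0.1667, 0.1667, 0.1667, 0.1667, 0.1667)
D > B > C > A

Key insight: Entropy is maximized by uniform distributions and minimized by concentrated distributions.

Entropies:
  H(A) = 0.6957 bits
  H(B) = 2.4197 bits
  H(C) = 1.6025 bits
  H(D) = 2.5850 bits

Ranking: D > B > C > A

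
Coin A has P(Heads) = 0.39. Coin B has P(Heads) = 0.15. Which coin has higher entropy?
A

For binary distributions, entropy is maximized at p=0.5 and decreases as p moves toward 0 or 1.

H(A) = H(0.39) = 0.9648 bits
H(B) = H(0.15) = 0.6098 bits

Distribution A (p=0.39) is closer to uniform (p=0.5), so it has higher entropy.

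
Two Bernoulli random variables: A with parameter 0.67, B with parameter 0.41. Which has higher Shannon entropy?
B

For binary distributions, entropy is maximized at p=0.5 and decreases as p moves toward 0 or 1.

H(A) = H(0.67) = 0.9149 bits
H(B) = H(0.41) = 0.9765 bits

Distribution B (p=0.41) is closer to uniform (p=0.5), so it has higher entropy.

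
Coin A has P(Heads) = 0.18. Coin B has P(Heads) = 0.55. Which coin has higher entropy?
B

For binary distributions, entropy is maximized at p=0.5 and decreases as p moves toward 0 or 1.

H(A) = H(0.18) = 0.6801 bits
H(B) = H(0.55) = 0.9928 bits

Distribution B (p=0.55) is closer to uniform (p=0.5), so it has higher entropy.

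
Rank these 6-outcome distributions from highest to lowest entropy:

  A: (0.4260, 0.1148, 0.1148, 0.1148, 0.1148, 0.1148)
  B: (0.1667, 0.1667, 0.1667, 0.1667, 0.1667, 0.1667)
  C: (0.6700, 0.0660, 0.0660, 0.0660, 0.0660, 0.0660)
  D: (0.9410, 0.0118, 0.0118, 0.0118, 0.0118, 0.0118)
B > A > C > D

Key insight: Entropy is maximized by uniform distributions and minimized by concentrated distributions.

Entropies:
  H(A) = 2.3169 bits
  H(B) = 2.5850 bits
  H(C) = 1.6812 bits
  H(D) = 0.4605 bits

Ranking: B > A > C > D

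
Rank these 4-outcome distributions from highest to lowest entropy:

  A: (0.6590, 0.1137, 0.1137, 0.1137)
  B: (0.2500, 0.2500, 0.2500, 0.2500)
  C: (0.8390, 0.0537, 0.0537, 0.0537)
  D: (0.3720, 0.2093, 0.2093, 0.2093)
B > D > A > C

Key insight: Entropy is maximized by uniform distributions and minimized by concentrated distributions.

Entropies:
  H(A) = 1.4662 bits
  H(B) = 2.0000 bits
  H(C) = 0.8919 bits
  H(D) = 1.9476 bits

Ranking: B > D > A > C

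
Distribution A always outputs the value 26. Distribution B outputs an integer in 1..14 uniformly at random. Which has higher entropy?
B

A is deterministic, so H(A) = 0. B is uniform over 14 outcomes, so H(B) = log₂(14) = 3.807 bits. Any distribution with genuine randomness has higher entropy than a deterministic one.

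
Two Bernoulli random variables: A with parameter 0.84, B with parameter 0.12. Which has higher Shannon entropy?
A

For binary distributions, entropy is maximized at p=0.5 and decreases as p moves toward 0 or 1.

H(A) = H(0.84) = 0.6343 bits
H(B) = H(0.12) = 0.5294 bits

Distribution A (p=0.84) is closer to uniform (p=0.5), so it has higher entropy.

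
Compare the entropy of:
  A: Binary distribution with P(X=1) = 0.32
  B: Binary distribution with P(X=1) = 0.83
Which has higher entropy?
A

For binary distributions, entropy is maximized at p=0.5 and decreases as p moves toward 0 or 1.

H(A) = H(0.32) = 0.9044 bits
H(B) = H(0.83) = 0.6577 bits

Distribution A (p=0.32) is closer to uniform (p=0.5), so it has higher entropy.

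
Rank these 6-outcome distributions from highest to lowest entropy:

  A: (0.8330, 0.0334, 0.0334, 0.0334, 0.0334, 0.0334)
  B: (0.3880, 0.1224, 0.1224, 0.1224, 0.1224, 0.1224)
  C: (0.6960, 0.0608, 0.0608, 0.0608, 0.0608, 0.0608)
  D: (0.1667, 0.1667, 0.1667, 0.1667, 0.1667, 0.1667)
D > B > C > A

Key insight: Entropy is maximized by uniform distributions and minimized by concentrated distributions.

Entropies:
  H(A) = 1.0386 bits
  H(B) = 2.3845 bits
  H(C) = 1.5920 bits
  H(D) = 2.5850 bits

Ranking: D > B > C > A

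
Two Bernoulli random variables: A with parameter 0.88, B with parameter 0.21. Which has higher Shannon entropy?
B

For binary distributions, entropy is maximized at p=0.5 and decreases as p moves toward 0 or 1.

H(A) = H(0.88) = 0.5294 bits
H(B) = H(0.21) = 0.7415 bits

Distribution B (p=0.21) is closer to uniform (p=0.5), so it has higher entropy.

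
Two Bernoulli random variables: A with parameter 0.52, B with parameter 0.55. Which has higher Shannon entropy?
A

For binary distributions, entropy is maximized at p=0.5 and decreases as p moves toward 0 or 1.

H(A) = H(0.52) = 0.9988 bits
H(B) = H(0.55) = 0.9928 bits

Distribution A (p=0.52) is closer to uniform (p=0.5), so it has higher entropy.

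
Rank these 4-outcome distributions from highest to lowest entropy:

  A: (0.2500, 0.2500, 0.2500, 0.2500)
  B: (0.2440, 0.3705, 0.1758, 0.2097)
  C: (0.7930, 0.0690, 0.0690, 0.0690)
A > B > C

Key insight: Entropy is maximized by uniform distributions and minimized by concentrated distributions.

- Uniform distributions have maximum entropy log₂(4) = 2.0000 bits
- The more "peaked" or concentrated a distribution, the lower its entropy

Entropies:
  H(A) = 2.0000 bits
  H(B) = 1.9408 bits
  H(C) = 1.0638 bits

Ranking: A > B > C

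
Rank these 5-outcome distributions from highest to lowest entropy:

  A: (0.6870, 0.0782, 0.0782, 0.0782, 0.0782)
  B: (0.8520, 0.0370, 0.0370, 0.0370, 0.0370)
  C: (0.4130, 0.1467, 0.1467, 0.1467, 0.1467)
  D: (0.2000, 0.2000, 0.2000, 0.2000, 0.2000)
D > C > A > B

Key insight: Entropy is maximized by uniform distributions and minimized by concentrated distributions.

Entropies:
  H(A) = 1.5226 bits
  H(B) = 0.9008 bits
  H(C) = 2.1520 bits
  H(D) = 2.3219 bits

Ranking: D > C > A > B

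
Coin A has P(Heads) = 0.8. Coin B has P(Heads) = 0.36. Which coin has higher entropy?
B

For binary distributions, entropy is maximized at p=0.5 and decreases as p moves toward 0 or 1.

H(A) = H(0.8) = 0.7219 bits
H(B) = H(0.36) = 0.9427 bits

Distribution B (p=0.36) is closer to uniform (p=0.5), so it has higher entropy.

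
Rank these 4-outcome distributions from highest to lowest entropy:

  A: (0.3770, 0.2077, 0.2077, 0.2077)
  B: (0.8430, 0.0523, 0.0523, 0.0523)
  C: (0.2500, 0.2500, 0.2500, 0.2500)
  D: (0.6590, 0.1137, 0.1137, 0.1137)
C > A > D > B

Key insight: Entropy is maximized by uniform distributions and minimized by concentrated distributions.

Entropies:
  H(A) = 1.9433 bits
  H(B) = 0.8759 bits
  H(C) = 2.0000 bits
  H(D) = 1.4662 bits

Ranking: C > A > D > B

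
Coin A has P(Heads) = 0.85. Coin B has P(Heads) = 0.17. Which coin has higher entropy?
B

For binary distributions, entropy is maximized at p=0.5 and decreases as p moves toward 0 or 1.

H(A) = H(0.85) = 0.6098 bits
H(B) = H(0.17) = 0.6577 bits

Distribution B (p=0.17) is closer to uniform (p=0.5), so it has higher entropy.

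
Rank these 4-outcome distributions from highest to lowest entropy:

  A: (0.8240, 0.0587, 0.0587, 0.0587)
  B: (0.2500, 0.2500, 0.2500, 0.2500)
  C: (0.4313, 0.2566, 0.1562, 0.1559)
B > C > A

Key insight: Entropy is maximized by uniform distributions and minimized by concentrated distributions.

- Uniform distributions have maximum entropy log₂(4) = 2.0000 bits
- The more "peaked" or concentrated a distribution, the lower its entropy

Entropies:
  H(A) = 0.9502 bits
  H(B) = 2.0000 bits
  H(C) = 1.8632 bits

Ranking: B > C > A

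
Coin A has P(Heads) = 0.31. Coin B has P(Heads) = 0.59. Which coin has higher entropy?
B

For binary distributions, entropy is maximized at p=0.5 and decreases as p moves toward 0 or 1.

H(A) = H(0.31) = 0.8932 bits
H(B) = H(0.59) = 0.9765 bits

Distribution B (p=0.59) is closer to uniform (p=0.5), so it has higher entropy.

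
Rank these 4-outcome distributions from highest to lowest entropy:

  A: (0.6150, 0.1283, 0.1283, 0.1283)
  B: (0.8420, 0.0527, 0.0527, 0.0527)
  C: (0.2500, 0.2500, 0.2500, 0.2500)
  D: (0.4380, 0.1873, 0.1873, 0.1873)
C > D > A > B

Key insight: Entropy is maximized by uniform distributions and minimized by concentrated distributions.

Entropies:
  H(A) = 1.5717 bits
  H(B) = 0.8799 bits
  H(C) = 2.0000 bits
  H(D) = 1.8796 bits

Ranking: C > D > A > B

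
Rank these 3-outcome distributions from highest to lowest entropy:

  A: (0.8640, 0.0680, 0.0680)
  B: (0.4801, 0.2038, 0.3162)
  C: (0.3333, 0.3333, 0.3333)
C > B > A

Key insight: Entropy is maximized by uniform distributions and minimized by concentrated distributions.

- Uniform distributions have maximum entropy log₂(3) = 1.5850 bits
- The more "peaked" or concentrated a distribution, the lower its entropy

Entropies:
  H(A) = 0.7097 bits
  H(B) = 1.5011 bits
  H(C) = 1.5850 bits

Ranking: C > B > A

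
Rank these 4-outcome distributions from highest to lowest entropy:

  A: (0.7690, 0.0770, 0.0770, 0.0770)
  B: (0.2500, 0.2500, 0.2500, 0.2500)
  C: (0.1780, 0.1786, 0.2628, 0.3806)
B > C > A

Key insight: Entropy is maximized by uniform distributions and minimized by concentrated distributions.

- Uniform distributions have maximum entropy log₂(4) = 2.0000 bits
- The more "peaked" or concentrated a distribution, the lower its entropy

Entropies:
  H(A) = 1.1459 bits
  H(B) = 2.0000 bits
  H(C) = 1.9242 bits

Ranking: B > C > A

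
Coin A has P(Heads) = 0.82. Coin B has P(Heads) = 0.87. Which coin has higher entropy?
A

For binary distributions, entropy is maximized at p=0.5 and decreases as p moves toward 0 or 1.

H(A) = H(0.82) = 0.6801 bits
H(B) = H(0.87) = 0.5574 bits

Distribution A (p=0.82) is closer to uniform (p=0.5), so it has higher entropy.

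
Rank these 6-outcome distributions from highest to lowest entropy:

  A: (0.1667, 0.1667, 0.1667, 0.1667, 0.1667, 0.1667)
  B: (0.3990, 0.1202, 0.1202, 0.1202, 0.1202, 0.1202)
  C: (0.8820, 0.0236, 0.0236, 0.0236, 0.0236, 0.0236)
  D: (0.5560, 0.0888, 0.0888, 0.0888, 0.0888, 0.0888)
A > B > D > C

Key insight: Entropy is maximized by uniform distributions and minimized by concentrated distributions.

Entropies:
  H(A) = 2.5850 bits
  H(B) = 2.3658 bits
  H(C) = 0.7976 bits
  H(D) = 2.0219 bits

Ranking: A > B > D > C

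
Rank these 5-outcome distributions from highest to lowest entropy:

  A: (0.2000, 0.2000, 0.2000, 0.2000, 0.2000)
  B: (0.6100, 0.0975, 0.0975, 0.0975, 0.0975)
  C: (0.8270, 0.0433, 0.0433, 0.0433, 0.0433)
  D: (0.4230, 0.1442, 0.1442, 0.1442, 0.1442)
A > D > B > C

Key insight: Entropy is maximized by uniform distributions and minimized by concentrated distributions.

Entropies:
  H(A) = 2.3219 bits
  H(B) = 1.7448 bits
  H(C) = 1.0105 bits
  H(D) = 2.1368 bits

Ranking: A > D > B > C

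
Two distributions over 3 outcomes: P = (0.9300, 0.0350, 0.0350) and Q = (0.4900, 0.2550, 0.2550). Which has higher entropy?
Q

P is highly concentrated on one outcome (93%), making it nearly deterministic. Q spreads its mass more evenly (max 49%). The more spread-out distribution has higher entropy: H(P) ≈ 0.436 bits, H(Q) ≈ 1.510 bits.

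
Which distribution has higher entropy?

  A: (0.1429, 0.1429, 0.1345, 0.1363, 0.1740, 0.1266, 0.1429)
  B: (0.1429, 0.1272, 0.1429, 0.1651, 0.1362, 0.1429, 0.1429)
B

Both distributions are close to uniform, making this a harder comparison.

H(A) = 2.8008 bits
H(B) = 2.8035 bits

The distribution closer to uniform has higher entropy.
Answer: B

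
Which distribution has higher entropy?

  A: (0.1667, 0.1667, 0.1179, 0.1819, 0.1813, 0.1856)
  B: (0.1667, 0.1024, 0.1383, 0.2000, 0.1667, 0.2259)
A

Both distributions are close to uniform, making this a harder comparison.

H(A) = 2.5701 bits
H(B) = 2.5423 bits

The distribution closer to uniform has higher entropy.
Answer: A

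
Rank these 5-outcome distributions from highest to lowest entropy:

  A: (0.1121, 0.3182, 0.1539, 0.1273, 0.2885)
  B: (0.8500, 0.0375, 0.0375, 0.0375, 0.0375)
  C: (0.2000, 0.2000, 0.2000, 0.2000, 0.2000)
C > A > B

Key insight: Entropy is maximized by uniform distributions and minimized by concentrated distributions.

- Uniform distributions have maximum entropy log₂(5) = 2.3219 bits
- The more "peaked" or concentrated a distribution, the lower its entropy

Entropies:
  H(A) = 2.1910 bits
  H(B) = 0.9098 bits
  H(C) = 2.3219 bits

Ranking: C > A > B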